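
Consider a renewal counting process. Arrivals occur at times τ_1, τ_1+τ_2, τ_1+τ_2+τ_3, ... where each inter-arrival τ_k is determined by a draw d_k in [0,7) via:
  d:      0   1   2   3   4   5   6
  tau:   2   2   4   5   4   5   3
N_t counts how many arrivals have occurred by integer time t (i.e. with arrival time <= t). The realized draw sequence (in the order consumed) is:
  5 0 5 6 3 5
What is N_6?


1

draw d_1=5: τ_1=5, arrival time A_1=5
draw d_2=0: τ_2=2, arrival time A_2=7
draw d_3=5: τ_3=5, arrival time A_3=12
draw d_4=6: τ_4=3, arrival time A_4=15
draw d_5=3: τ_5=5, arrival time A_5=20
draw d_6=5: τ_6=5, arrival time A_6=25
N_t over t=0..6: 0:0 1:0 2:0 3:0 4:0 5:1 6:1


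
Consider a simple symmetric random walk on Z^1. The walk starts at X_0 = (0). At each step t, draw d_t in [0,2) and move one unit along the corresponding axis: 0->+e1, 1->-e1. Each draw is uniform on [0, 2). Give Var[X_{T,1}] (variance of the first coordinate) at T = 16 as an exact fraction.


Outcome values over d=0..1: [1, -1]
Σy = 0, Σy² = 2, M = 2
μ = 0/2 = 0,  σ² = 2/2 − (0)² = 1
Independent increments: Var[X_16] = 16·σ² = 16·(1) = 16

16


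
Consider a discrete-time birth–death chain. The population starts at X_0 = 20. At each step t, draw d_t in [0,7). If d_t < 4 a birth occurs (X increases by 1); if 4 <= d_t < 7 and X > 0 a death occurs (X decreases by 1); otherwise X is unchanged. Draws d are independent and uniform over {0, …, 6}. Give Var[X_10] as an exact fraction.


X can drop by at most 1 per step and X_0 = 20 > T = 10, so X_t >= 20 − t >= 10 > 0 for every t <= 10: the floor at 0 (the 'and X > 0' condition) never binds. Hence X_10 = X_0 + Σ_{t<10} Y_t with i.i.d. increments Y_t = y(d_t) ∈ {+1, −1, 0}.
Outcome values over d=0..6: [1, 1, 1, 1, -1, -1, -1]
Σy = 1, Σy² = 7, M = 7
μ = 1/7 = 1/7,  σ² = 7/7 − (1/7)² = 48/49
Independent increments: Var[X_10] = 10·σ² = 10·(48/49) = 480/49

480/49


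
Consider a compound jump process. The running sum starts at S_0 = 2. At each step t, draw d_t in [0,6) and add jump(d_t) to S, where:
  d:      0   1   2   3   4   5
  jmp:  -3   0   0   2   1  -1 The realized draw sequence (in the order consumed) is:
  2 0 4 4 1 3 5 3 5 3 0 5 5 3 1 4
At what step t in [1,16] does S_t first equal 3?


6

t=0: S=2, d=2, jump=0, S_1=2
t=1: S=2, d=0, jump=-3, S_2=-1
t=2: S=-1, d=4, jump=1, S_3=0
t=3: S=0, d=4, jump=1, S_4=1
t=4: S=1, d=1, jump=0, S_5=1
t=5: S=1, d=3, jump=2, S_6=3
t=6: S=3, d=5, jump=-1, S_7=2
t=7: S=2, d=3, jump=2, S_8=4
t=8: S=4, d=5, jump=-1, S_9=3
t=9: S=3, d=3, jump=2, S_10=5
t=10: S=5, d=0, jump=-3, S_11=2
t=11: S=2, d=5, jump=-1, S_12=1
t=12: S=1, d=5, jump=-1, S_13=0
t=13: S=0, d=3, jump=2, S_14=2
t=14: S=2, d=1, jump=0, S_15=2
t=15: S=2, d=4, jump=1, S_16=3


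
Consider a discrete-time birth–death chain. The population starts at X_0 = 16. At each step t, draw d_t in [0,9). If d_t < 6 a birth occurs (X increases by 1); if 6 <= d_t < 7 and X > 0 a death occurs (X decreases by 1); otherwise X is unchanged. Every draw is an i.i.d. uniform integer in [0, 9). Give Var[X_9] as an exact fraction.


X can drop by at most 1 per step and X_0 = 16 > T = 9, so X_t >= 16 − t >= 7 > 0 for every t <= 9: the floor at 0 (the 'and X > 0' condition) never binds. Hence X_9 = X_0 + Σ_{t<9} Y_t with i.i.d. increments Y_t = y(d_t) ∈ {+1, −1, 0}.
Outcome values over d=0..8: [1, 1, 1, 1, 1, 1, -1, 0, 0]
Σy = 5, Σy² = 7, M = 9
μ = 5/9 = 5/9,  σ² = 7/9 − (5/9)² = 38/81
Independent increments: Var[X_9] = 9·σ² = 9·(38/81) = 38/9

38/9


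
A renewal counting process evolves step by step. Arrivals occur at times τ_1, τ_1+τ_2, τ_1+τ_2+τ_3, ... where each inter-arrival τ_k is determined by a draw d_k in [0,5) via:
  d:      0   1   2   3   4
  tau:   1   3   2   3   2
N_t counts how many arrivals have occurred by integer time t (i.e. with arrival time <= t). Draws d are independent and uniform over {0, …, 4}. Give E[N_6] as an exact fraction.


Inter-arrival values over d=0..4: [1, 3, 2, 3, 2]
Each d has probability 1/5, so the pmf of τ is: f(1) = 1/5, f(2) = 2/5, f(3) = 2/5
Renewal equation for m(n) = E[N_n]: condition on τ_1 = k (if k <= n, one arrival plus a fresh copy on the remaining n−k steps): m(n) = F(n) + Σ_{k<=n} f(k)·m(n−k), where F(n) = P(τ <= n) and m(0) = 0
m(1) = F(1) = 1/5
m(2) = F(2) + f(1)·m(1) = 3/5 + 1/5·1/5 = 16/25
m(3) = F(3) + f(1)·m(2) + f(2)·m(1) = 1 + 1/5·16/25 + 2/5·1/5 = 151/125
m(4) = F(4) + f(1)·m(3) + f(2)·m(2) + f(3)·m(1) = 1 + 1/5·151/125 + 2/5·16/25 + 2/5·1/5 = 986/625
m(5) = F(5) + f(1)·m(4) + f(2)·m(3) + f(3)·m(2) = 1 + 1/5·986/625 + 2/5·151/125 + 2/5·16/25 = 6421/3125
m(6) = F(6) + f(1)·m(5) + f(2)·m(4) + f(3)·m(3) = 1 + 1/5·6421/3125 + 2/5·986/625 + 2/5·151/125 = 39456/15625
E[N_6] = m(6) = 39456/15625

39456/15625


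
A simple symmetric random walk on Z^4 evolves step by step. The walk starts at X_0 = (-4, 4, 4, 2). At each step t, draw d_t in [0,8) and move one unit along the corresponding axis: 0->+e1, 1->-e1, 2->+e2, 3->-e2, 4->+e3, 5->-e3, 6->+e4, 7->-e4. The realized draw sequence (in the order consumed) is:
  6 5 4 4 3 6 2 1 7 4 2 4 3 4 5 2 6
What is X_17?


(-5, 5, 7, 4)

t=0: X=(-4, 4, 4, 2), d=6 → +e4, X_1=(-4, 4, 4, 3)
t=1: X=(-4, 4, 4, 3), d=5 → -e3, X_2=(-4, 4, 3, 3)
t=2: X=(-4, 4, 3, 3), d=4 → +e3, X_3=(-4, 4, 4, 3)
t=3: X=(-4, 4, 4, 3), d=4 → +e3, X_4=(-4, 4, 5, 3)
t=4: X=(-4, 4, 5, 3), d=3 → -e2, X_5=(-4, 3, 5, 3)
t=5: X=(-4, 3, 5, 3), d=6 → +e4, X_6=(-4, 3, 5, 4)
t=6: X=(-4, 3, 5, 4), d=2 → +e2, X_7=(-4, 4, 5, 4)
t=7: X=(-4, 4, 5, 4), d=1 → -e1, X_8=(-5, 4, 5, 4)
t=8: X=(-5, 4, 5, 4), d=7 → -e4, X_9=(-5, 4, 5, 3)
t=9: X=(-5, 4, 5, 3), d=4 → +e3, X_10=(-5, 4, 6, 3)
t=10: X=(-5, 4, 6, 3), d=2 → +e2, X_11=(-5, 5, 6, 3)
t=11: X=(-5, 5, 6, 3), d=4 → +e3, X_12=(-5, 5, 7, 3)
t=12: X=(-5, 5, 7, 3), d=3 → -e2, X_13=(-5, 4, 7, 3)
t=13: X=(-5, 4, 7, 3), d=4 → +e3, X_14=(-5, 4, 8, 3)
t=14: X=(-5, 4, 8, 3), d=5 → -e3, X_15=(-5, 4, 7, 3)
t=15: X=(-5, 4, 7, 3), d=2 → +e2, X_16=(-5, 5, 7, 3)
t=16: X=(-5, 5, 7, 3), d=6 → +e4, X_17=(-5, 5, 7, 4)


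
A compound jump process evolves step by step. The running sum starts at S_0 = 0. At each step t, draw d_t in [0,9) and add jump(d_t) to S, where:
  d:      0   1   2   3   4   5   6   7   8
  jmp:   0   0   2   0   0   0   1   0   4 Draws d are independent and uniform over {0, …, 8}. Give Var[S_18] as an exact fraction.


280/9

Outcome values over d=0..8: [0, 0, 2, 0, 0, 0, 1, 0, 4]
Σy = 7, Σy² = 21, M = 9
μ = 7/9 = 7/9,  σ² = 21/9 − (7/9)² = 140/81
Independent increments: Var[S_18] = 18·σ² = 18·(140/81) = 280/9


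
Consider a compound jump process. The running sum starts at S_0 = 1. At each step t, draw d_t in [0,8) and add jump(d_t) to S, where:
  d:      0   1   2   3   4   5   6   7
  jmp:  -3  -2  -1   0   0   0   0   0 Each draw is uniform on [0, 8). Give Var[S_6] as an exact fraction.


57/8

Outcome values over d=0..7: [-3, -2, -1, 0, 0, 0, 0, 0]
Σy = -6, Σy² = 14, M = 8
μ = -6/8 = -3/4,  σ² = 14/8 − (-3/4)² = 19/16
Independent increments: Var[S_6] = 6·σ² = 6·(19/16) = 57/8


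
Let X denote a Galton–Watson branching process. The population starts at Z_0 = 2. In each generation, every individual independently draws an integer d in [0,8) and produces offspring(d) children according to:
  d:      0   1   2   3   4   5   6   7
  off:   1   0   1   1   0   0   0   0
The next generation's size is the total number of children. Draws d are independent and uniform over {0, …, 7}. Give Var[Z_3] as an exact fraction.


Outcome values over d=0..7: [1, 0, 1, 1, 0, 0, 0, 0]
Σy = 3, Σy² = 3, M = 8
μ = 3/8 = 3/8,  σ² = 3/8 − (3/8)² = 15/64
V_0 = 0, E_0 = 2
V_1 = 15/64·E_0 + (3/8)²·V_0 = 15/32;  E_1 = 3/4
V_2 = 15/64·E_1 + (3/8)²·V_1 = 495/2048;  E_2 = 9/32
V_3 = 15/64·E_2 + (3/8)²·V_2 = 13095/131072;  E_3 = 27/256

13095/131072


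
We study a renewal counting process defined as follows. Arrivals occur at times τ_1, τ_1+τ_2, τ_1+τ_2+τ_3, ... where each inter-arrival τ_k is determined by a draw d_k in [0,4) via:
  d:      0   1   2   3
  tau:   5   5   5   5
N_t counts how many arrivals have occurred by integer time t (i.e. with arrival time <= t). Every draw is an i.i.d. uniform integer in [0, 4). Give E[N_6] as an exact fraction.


Inter-arrival values over d=0..3: [5, 5, 5, 5]
Each d has probability 1/4, so the pmf of τ is: f(5) = 1
Renewal equation for m(n) = E[N_n]: condition on τ_1 = k (if k <= n, one arrival plus a fresh copy on the remaining n−k steps): m(n) = F(n) + Σ_{k<=n} f(k)·m(n−k), where F(n) = P(τ <= n) and m(0) = 0
m(1) = F(1) = 0
m(2) = F(2) = 0
m(3) = F(3) = 0
m(4) = F(4) = 0
m(5) = F(5) = 1
m(6) = F(6) = 1
E[N_6] = m(6) = 1

1


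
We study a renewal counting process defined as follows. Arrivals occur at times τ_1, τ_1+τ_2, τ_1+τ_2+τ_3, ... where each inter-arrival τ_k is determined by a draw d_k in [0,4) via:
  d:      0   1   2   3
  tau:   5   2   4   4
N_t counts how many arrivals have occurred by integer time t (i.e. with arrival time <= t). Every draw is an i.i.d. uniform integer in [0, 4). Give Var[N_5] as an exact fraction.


15/256

Inter-arrival values over d=0..3: [5, 2, 4, 4]
Each d has probability 1/4, so the pmf of τ is: f(2) = 1/4, f(4) = 1/2, f(5) = 1/4
Let p_n(j) = P(N_n = j), with p_0 = [1]. Condition on τ_1: p_n(0) = P(τ > n), and for j >= 1, p_n(j) = Σ_{k<=n} f(k)·p_{n−k}(j−1)
p_1 = [1]  (j = 0)
p_2 = [3/4, 1/4]  (j = 0..1)
p_3 = [3/4, 1/4]  (j = 0..1)
p_4 = [1/4, 11/16, 1/16]  (j = 0..2)
p_5 = [0, 15/16, 1/16]  (j = 0..2)
E[N_5] = Σ j·p_5(j) = 17/16;  E[N_5²] = Σ j²·p_5(j) = 19/16
Var[N_5] = 19/16 − (17/16)² = 15/256


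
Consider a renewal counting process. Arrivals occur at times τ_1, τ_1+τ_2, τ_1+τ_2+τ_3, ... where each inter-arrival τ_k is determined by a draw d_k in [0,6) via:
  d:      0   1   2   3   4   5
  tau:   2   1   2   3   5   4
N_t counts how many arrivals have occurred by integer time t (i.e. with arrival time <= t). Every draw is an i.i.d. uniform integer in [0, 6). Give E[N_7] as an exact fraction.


Inter-arrival values over d=0..5: [2, 1, 2, 3, 5, 4]
Each d has probability 1/6, so the pmf of τ is: f(1) = 1/6, f(2) = 1/3, f(3) = 1/6, f(4) = 1/6, f(5) = 1/6
Renewal equation for m(n) = E[N_n]: condition on τ_1 = k (if k <= n, one arrival plus a fresh copy on the remaining n−k steps): m(n) = F(n) + Σ_{k<=n} f(k)·m(n−k), where F(n) = P(τ <= n) and m(0) = 0
m(1) = F(1) = 1/6
m(2) = F(2) + f(1)·m(1) = 1/2 + 1/6·1/6 = 19/36
m(3) = F(3) + f(1)·m(2) + f(2)·m(1) = 2/3 + 1/6·19/36 + 1/3·1/6 = 175/216
m(4) = F(4) + f(1)·m(3) + f(2)·m(2) + f(3)·m(1) = 5/6 + 1/6·175/216 + 1/3·19/36 + 1/6·1/6 = 1519/1296
m(5) = F(5) + f(1)·m(4) + f(2)·m(3) + f(3)·m(2) + f(4)·m(1) = 1 + 1/6·1519/1296 + 1/3·175/216 + 1/6·19/36 + 1/6·1/6 = 12295/7776
m(6) = F(6) + f(1)·m(5) + f(2)·m(4) + f(3)·m(3) + f(4)·m(2) + f(5)·m(1) = 1 + 1/6·12295/7776 + 1/3·1519/1296 + 1/6·175/216 + 1/6·19/36 + 1/6·1/6 = 88879/46656
m(7) = F(7) + f(1)·m(6) + f(2)·m(5) + f(3)·m(4) + f(4)·m(3) + f(5)·m(2) = 1 + 1/6·88879/46656 + 1/3·12295/7776 + 1/6·1519/1296 + 1/6·175/216 + 1/6·19/36 = 633463/279936
E[N_7] = m(7) = 633463/279936

633463/279936


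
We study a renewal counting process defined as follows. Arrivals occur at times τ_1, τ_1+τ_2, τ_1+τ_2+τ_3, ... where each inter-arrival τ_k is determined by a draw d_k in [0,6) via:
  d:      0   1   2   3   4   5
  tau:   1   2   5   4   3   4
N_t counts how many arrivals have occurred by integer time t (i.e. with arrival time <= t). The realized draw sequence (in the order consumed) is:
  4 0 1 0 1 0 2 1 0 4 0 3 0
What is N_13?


draw d_1=4: τ_1=3, arrival time A_1=3
draw d_2=0: τ_2=1, arrival time A_2=4
draw d_3=1: τ_3=2, arrival time A_3=6
draw d_4=0: τ_4=1, arrival time A_4=7
draw d_5=1: τ_5=2, arrival time A_5=9
draw d_6=0: τ_6=1, arrival time A_6=10
draw d_7=2: τ_7=5, arrival time A_7=15
draw d_8=1: τ_8=2, arrival time A_8=17
draw d_9=0: τ_9=1, arrival time A_9=18
draw d_10=4: τ_10=3, arrival time A_10=21
draw d_11=0: τ_11=1, arrival time A_11=22
draw d_12=3: τ_12=4, arrival time A_12=26
draw d_13=0: τ_13=1, arrival time A_13=27
N_t over t=0..13: 0:0 1:0 2:0 3:1 4:2 5:2 6:3 7:4 8:4 9:5 10:6 11:6 12:6 13:6

6


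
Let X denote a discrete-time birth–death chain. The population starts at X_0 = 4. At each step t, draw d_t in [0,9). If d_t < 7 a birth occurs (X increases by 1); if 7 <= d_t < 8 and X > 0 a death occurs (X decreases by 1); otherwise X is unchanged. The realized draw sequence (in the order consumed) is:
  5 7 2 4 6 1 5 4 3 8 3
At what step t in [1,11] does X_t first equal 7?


t=0: X=4, d=5 → birth, X_1=5
t=1: X=5, d=7 → death, X_2=4
t=2: X=4, d=2 → birth, X_3=5
t=3: X=5, d=4 → birth, X_4=6
t=4: X=6, d=6 → birth, X_5=7
t=5: X=7, d=1 → birth, X_6=8
t=6: X=8, d=5 → birth, X_7=9
t=7: X=9, d=4 → birth, X_8=10
t=8: X=10, d=3 → birth, X_9=11
t=9: X=11, d=8 → hold, X_10=11
t=10: X=11, d=3 → birth, X_11=12

5


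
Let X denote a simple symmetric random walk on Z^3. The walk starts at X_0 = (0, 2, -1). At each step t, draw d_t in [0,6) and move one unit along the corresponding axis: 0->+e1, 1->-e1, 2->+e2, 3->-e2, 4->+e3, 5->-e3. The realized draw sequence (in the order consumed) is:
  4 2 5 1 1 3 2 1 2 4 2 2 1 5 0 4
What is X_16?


t=0: X=(0, 2, -1), d=4 → +e3, X_1=(0, 2, 0)
t=1: X=(0, 2, 0), d=2 → +e2, X_2=(0, 3, 0)
t=2: X=(0, 3, 0), d=5 → -e3, X_3=(0, 3, -1)
t=3: X=(0, 3, -1), d=1 → -e1, X_4=(-1, 3, -1)
t=4: X=(-1, 3, -1), d=1 → -e1, X_5=(-2, 3, -1)
t=5: X=(-2, 3, -1), d=3 → -e2, X_6=(-2, 2, -1)
t=6: X=(-2, 2, -1), d=2 → +e2, X_7=(-2, 3, -1)
t=7: X=(-2, 3, -1), d=1 → -e1, X_8=(-3, 3, -1)
t=8: X=(-3, 3, -1), d=2 → +e2, X_9=(-3, 4, -1)
t=9: X=(-3, 4, -1), d=4 → +e3, X_10=(-3, 4, 0)
t=10: X=(-3, 4, 0), d=2 → +e2, X_11=(-3, 5, 0)
t=11: X=(-3, 5, 0), d=2 → +e2, X_12=(-3, 6, 0)
t=12: X=(-3, 6, 0), d=1 → -e1, X_13=(-4, 6, 0)
t=13: X=(-4, 6, 0), d=5 → -e3, X_14=(-4, 6, -1)
t=14: X=(-4, 6, -1), d=0 → +e1, X_15=(-3, 6, -1)
t=15: X=(-3, 6, -1), d=4 → +e3, X_16=(-3, 6, 0)

(-3, 6, 0)


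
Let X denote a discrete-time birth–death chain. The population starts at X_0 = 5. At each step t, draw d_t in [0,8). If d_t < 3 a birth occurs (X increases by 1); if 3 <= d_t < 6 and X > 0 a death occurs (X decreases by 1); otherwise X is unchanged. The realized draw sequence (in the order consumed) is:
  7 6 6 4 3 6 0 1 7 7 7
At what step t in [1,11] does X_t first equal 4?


t=0: X=5, d=7 → hold, X_1=5
t=1: X=5, d=6 → hold, X_2=5
t=2: X=5, d=6 → hold, X_3=5
t=3: X=5, d=4 → death, X_4=4
t=4: X=4, d=3 → death, X_5=3
t=5: X=3, d=6 → hold, X_6=3
t=6: X=3, d=0 → birth, X_7=4
t=7: X=4, d=1 → birth, X_8=5
t=8: X=5, d=7 → hold, X_9=5
t=9: X=5, d=7 → hold, X_10=5
t=10: X=5, d=7 → hold, X_11=5

4


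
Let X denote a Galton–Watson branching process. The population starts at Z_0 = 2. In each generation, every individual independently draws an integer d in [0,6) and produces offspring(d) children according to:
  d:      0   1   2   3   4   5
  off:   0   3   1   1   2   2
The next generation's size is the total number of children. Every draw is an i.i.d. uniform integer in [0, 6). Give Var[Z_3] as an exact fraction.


627/32

Outcome values over d=0..5: [0, 3, 1, 1, 2, 2]
Σy = 9, Σy² = 19, M = 6
μ = 9/6 = 3/2,  σ² = 19/6 − (3/2)² = 11/12
V_0 = 0, E_0 = 2
V_1 = 11/12·E_0 + (3/2)²·V_0 = 11/6;  E_1 = 3
V_2 = 11/12·E_1 + (3/2)²·V_1 = 55/8;  E_2 = 9/2
V_3 = 11/12·E_2 + (3/2)²·V_2 = 627/32;  E_3 = 27/4


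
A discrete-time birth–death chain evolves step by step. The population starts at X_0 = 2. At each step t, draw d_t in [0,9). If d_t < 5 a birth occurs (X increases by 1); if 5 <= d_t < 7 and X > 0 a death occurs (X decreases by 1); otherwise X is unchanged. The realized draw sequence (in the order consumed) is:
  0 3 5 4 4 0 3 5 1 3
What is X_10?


8

t=0: X=2, d=0 → birth, X_1=3
t=1: X=3, d=3 → birth, X_2=4
t=2: X=4, d=5 → death, X_3=3
t=3: X=3, d=4 → birth, X_4=4
t=4: X=4, d=4 → birth, X_5=5
t=5: X=5, d=0 → birth, X_6=6
t=6: X=6, d=3 → birth, X_7=7
t=7: X=7, d=5 → death, X_8=6
t=8: X=6, d=1 → birth, X_9=7
t=9: X=7, d=3 → birth, X_10=8


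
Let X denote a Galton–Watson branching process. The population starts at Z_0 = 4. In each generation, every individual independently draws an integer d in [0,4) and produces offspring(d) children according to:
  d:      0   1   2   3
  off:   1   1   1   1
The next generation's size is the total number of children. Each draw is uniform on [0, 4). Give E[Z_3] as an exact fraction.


4

Outcome values over d=0..3: [1, 1, 1, 1]
Σy = 4, Σy² = 4, M = 4
μ = 4/4 = 1,  σ² = 4/4 − (1)² = 0
E[Z_0] = 4
E[Z_1] = 1·E[Z_0] = 4
E[Z_2] = 1·E[Z_1] = 4
E[Z_3] = 1·E[Z_2] = 4


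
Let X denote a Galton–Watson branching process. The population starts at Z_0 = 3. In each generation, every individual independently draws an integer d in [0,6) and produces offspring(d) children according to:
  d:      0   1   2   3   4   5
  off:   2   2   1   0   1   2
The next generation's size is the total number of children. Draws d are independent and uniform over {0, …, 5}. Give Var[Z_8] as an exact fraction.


4831232000/14348907

Outcome values over d=0..5: [2, 2, 1, 0, 1, 2]
Σy = 8, Σy² = 14, M = 6
μ = 8/6 = 4/3,  σ² = 14/6 − (4/3)² = 5/9
V_0 = 0, E_0 = 3
V_1 = 5/9·E_0 + (4/3)²·V_0 = 5/3;  E_1 = 4
V_2 = 5/9·E_1 + (4/3)²·V_1 = 140/27;  E_2 = 16/3
V_3 = 5/9·E_2 + (4/3)²·V_2 = 2960/243;  E_3 = 64/9
V_4 = 5/9·E_3 + (4/3)²·V_3 = 56000/2187;  E_4 = 256/27
V_5 = 5/9·E_4 + (4/3)²·V_4 = 999680/19683;  E_5 = 1024/81
V_6 = 5/9·E_5 + (4/3)²·V_5 = 17239040/177147;  E_6 = 4096/243
V_7 = 5/9·E_6 + (4/3)²·V_6 = 290754560/1594323;  E_7 = 16384/729
V_8 = 5/9·E_7 + (4/3)²·V_7 = 4831232000/14348907;  E_8 = 65536/2187


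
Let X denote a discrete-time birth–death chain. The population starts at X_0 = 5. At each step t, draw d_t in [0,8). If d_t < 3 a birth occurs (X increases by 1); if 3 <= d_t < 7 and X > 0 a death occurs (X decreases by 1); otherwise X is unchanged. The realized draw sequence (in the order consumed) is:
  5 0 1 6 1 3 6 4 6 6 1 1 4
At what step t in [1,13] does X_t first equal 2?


t=0: X=5, d=5 → death, X_1=4
t=1: X=4, d=0 → birth, X_2=5
t=2: X=5, d=1 → birth, X_3=6
t=3: X=6, d=6 → death, X_4=5
t=4: X=5, d=1 → birth, X_5=6
t=5: X=6, d=3 → death, X_6=5
t=6: X=5, d=6 → death, X_7=4
t=7: X=4, d=4 → death, X_8=3
t=8: X=3, d=6 → death, X_9=2
t=9: X=2, d=6 → death, X_10=1
t=10: X=1, d=1 → birth, X_11=2
t=11: X=2, d=1 → birth, X_12=3
t=12: X=3, d=4 → death, X_13=2

9


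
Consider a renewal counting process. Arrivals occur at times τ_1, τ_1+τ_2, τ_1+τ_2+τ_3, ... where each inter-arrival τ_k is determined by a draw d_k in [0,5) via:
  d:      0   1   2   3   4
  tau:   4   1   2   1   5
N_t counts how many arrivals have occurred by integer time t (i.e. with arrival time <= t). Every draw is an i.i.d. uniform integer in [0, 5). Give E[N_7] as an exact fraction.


Inter-arrival values over d=0..4: [4, 1, 2, 1, 5]
Each d has probability 1/5, so the pmf of τ is: f(1) = 2/5, f(2) = 1/5, f(4) = 1/5, f(5) = 1/5
Renewal equation for m(n) = E[N_n]: condition on τ_1 = k (if k <= n, one arrival plus a fresh copy on the remaining n−k steps): m(n) = F(n) + Σ_{k<=n} f(k)·m(n−k), where F(n) = P(τ <= n) and m(0) = 0
m(1) = F(1) = 2/5
m(2) = F(2) + f(1)·m(1) = 3/5 + 2/5·2/5 = 19/25
m(3) = F(3) + f(1)·m(2) + f(2)·m(1) = 3/5 + 2/5·19/25 + 1/5·2/5 = 123/125
m(4) = F(4) + f(1)·m(3) + f(2)·m(2) = 4/5 + 2/5·123/125 + 1/5·19/25 = 841/625
m(5) = F(5) + f(1)·m(4) + f(2)·m(3) + f(4)·m(1) = 1 + 2/5·841/625 + 1/5·123/125 + 1/5·2/5 = 5672/3125
m(6) = F(6) + f(1)·m(5) + f(2)·m(4) + f(4)·m(2) + f(5)·m(1) = 1 + 2/5·5672/3125 + 1/5·841/625 + 1/5·19/25 + 1/5·2/5 = 34799/15625
m(7) = F(7) + f(1)·m(6) + f(2)·m(5) + f(4)·m(3) + f(5)·m(2) = 1 + 2/5·34799/15625 + 1/5·5672/3125 + 1/5·123/125 + 1/5·19/25 = 203333/78125
E[N_7] = m(7) = 203333/78125

203333/78125


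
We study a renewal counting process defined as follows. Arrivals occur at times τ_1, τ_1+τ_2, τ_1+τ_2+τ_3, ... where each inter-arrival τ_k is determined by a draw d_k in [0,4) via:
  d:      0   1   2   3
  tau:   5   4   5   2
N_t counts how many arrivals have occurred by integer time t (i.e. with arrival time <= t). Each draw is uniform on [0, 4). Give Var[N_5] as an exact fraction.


15/256

Inter-arrival values over d=0..3: [5, 4, 5, 2]
Each d has probability 1/4, so the pmf of τ is: f(2) = 1/4, f(4) = 1/4, f(5) = 1/2
Let p_n(j) = P(N_n = j), with p_0 = [1]. Condition on τ_1: p_n(0) = P(τ > n), and for j >= 1, p_n(j) = Σ_{k<=n} f(k)·p_{n−k}(j−1)
p_1 = [1]  (j = 0)
p_2 = [3/4, 1/4]  (j = 0..1)
p_3 = [3/4, 1/4]  (j = 0..1)
p_4 = [1/2, 7/16, 1/16]  (j = 0..2)
p_5 = [0, 15/16, 1/16]  (j = 0..2)
E[N_5] = Σ j·p_5(j) = 17/16;  E[N_5²] = Σ j²·p_5(j) = 19/16
Var[N_5] = 19/16 − (17/16)² = 15/256


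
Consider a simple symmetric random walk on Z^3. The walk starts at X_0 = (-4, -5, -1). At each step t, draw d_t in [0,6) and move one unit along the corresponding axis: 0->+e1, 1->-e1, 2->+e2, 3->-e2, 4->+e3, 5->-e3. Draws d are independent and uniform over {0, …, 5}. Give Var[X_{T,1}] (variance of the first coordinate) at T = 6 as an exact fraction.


Outcome values over d=0..5: [1, -1, 0, 0, 0, 0]
Σy = 0, Σy² = 2, M = 6
μ = 0/6 = 0,  σ² = 2/6 − (0)² = 1/3
Independent increments: Var[X_6] = 6·σ² = 6·(1/3) = 2

2


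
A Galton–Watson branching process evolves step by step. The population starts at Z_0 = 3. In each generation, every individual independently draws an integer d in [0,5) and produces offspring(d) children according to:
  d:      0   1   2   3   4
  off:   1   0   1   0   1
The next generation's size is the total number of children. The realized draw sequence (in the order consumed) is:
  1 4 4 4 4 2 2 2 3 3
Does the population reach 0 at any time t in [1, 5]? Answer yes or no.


gen 0: Z_0=3, draws=[1, 4, 4], offspring=[0, 1, 1], Z_1=2
gen 1: Z_1=2, draws=[4, 4], offspring=[1, 1], Z_2=2
gen 2: Z_2=2, draws=[2, 2], offspring=[1, 1], Z_3=2
gen 3: Z_3=2, draws=[2, 3], offspring=[1, 0], Z_4=1
gen 4: Z_4=1, draws=[3], offspring=[0], Z_5=0

yes


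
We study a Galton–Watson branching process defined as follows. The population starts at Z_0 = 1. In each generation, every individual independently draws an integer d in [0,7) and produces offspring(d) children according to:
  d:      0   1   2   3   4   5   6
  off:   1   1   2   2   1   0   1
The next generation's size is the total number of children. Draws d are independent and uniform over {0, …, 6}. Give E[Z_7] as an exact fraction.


2097152/823543

Outcome values over d=0..6: [1, 1, 2, 2, 1, 0, 1]
Σy = 8, Σy² = 12, M = 7
μ = 8/7 = 8/7,  σ² = 12/7 − (8/7)² = 20/49
E[Z_0] = 1
E[Z_1] = 8/7·E[Z_0] = 8/7
E[Z_2] = 8/7·E[Z_1] = 64/49
E[Z_3] = 8/7·E[Z_2] = 512/343
E[Z_4] = 8/7·E[Z_3] = 4096/2401
E[Z_5] = 8/7·E[Z_4] = 32768/16807
E[Z_6] = 8/7·E[Z_5] = 262144/117649
E[Z_7] = 8/7·E[Z_6] = 2097152/823543


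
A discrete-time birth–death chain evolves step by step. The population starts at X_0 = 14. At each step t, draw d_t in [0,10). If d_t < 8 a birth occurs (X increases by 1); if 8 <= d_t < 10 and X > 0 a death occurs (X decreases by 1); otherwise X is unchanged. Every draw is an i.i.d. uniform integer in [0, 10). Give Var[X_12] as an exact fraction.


192/25

X can drop by at most 1 per step and X_0 = 14 > T = 12, so X_t >= 14 − t >= 2 > 0 for every t <= 12: the floor at 0 (the 'and X > 0' condition) never binds. Hence X_12 = X_0 + Σ_{t<12} Y_t with i.i.d. increments Y_t = y(d_t) ∈ {+1, −1, 0}.
Outcome values over d=0..9: [1, 1, 1, 1, 1, 1, 1, 1, -1, -1]
Σy = 6, Σy² = 10, M = 10
μ = 6/10 = 3/5,  σ² = 10/10 − (3/5)² = 16/25
Independent increments: Var[X_12] = 12·σ² = 12·(16/25) = 192/25


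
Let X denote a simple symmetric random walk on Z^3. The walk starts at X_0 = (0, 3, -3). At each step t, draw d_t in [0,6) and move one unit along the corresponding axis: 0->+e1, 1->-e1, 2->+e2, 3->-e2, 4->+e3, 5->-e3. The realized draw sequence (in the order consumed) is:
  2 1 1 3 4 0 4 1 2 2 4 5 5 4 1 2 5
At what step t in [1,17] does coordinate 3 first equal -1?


7

t=0: X=(0, 3, -3), d=2 → +e2, X_1=(0, 4, -3)
t=1: X=(0, 4, -3), d=1 → -e1, X_2=(-1, 4, -3)
t=2: X=(-1, 4, -3), d=1 → -e1, X_3=(-2, 4, -3)
t=3: X=(-2, 4, -3), d=3 → -e2, X_4=(-2, 3, -3)
t=4: X=(-2, 3, -3), d=4 → +e3, X_5=(-2, 3, -2)
t=5: X=(-2, 3, -2), d=0 → +e1, X_6=(-1, 3, -2)
t=6: X=(-1, 3, -2), d=4 → +e3, X_7=(-1, 3, -1)
t=7: X=(-1, 3, -1), d=1 → -e1, X_8=(-2, 3, -1)
t=8: X=(-2, 3, -1), d=2 → +e2, X_9=(-2, 4, -1)
t=9: X=(-2, 4, -1), d=2 → +e2, X_10=(-2, 5, -1)
t=10: X=(-2, 5, -1), d=4 → +e3, X_11=(-2, 5, 0)
t=11: X=(-2, 5, 0), d=5 → -e3, X_12=(-2, 5, -1)
t=12: X=(-2, 5, -1), d=5 → -e3, X_13=(-2, 5, -2)
t=13: X=(-2, 5, -2), d=4 → +e3, X_14=(-2, 5, -1)
t=14: X=(-2, 5, -1), d=1 → -e1, X_15=(-3, 5, -1)
t=15: X=(-3, 5, -1), d=2 → +e2, X_16=(-3, 6, -1)
t=16: X=(-3, 6, -1), d=5 → -e3, X_17=(-3, 6, -2)


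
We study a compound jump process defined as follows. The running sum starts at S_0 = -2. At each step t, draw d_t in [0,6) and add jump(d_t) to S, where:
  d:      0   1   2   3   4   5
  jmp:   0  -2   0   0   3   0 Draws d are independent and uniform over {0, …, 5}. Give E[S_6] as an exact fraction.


Outcome values over d=0..5: [0, -2, 0, 0, 3, 0]
Σy = 1, Σy² = 13, M = 6
μ = 1/6 = 1/6,  σ² = 13/6 − (1/6)² = 77/36
E[S_6] = -2 + 6·(1/6) = -1

-1


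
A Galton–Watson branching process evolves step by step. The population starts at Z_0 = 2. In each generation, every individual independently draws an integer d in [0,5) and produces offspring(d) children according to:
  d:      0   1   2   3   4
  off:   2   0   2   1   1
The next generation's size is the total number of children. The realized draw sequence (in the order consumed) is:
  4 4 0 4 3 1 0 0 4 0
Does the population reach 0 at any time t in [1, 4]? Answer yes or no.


no

gen 0: Z_0=2, draws=[4, 4], offspring=[1, 1], Z_1=2
gen 1: Z_1=2, draws=[0, 4], offspring=[2, 1], Z_2=3
gen 2: Z_2=3, draws=[3, 1, 0], offspring=[1, 0, 2], Z_3=3
gen 3: Z_3=3, draws=[0, 4, 0], offspring=[2, 1, 2], Z_4=5


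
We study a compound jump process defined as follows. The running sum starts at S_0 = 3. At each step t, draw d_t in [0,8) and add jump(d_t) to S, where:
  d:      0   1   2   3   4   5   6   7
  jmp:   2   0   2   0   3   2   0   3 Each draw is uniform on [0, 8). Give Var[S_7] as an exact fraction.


21/2

Outcome values over d=0..7: [2, 0, 2, 0, 3, 2, 0, 3]
Σy = 12, Σy² = 30, M = 8
μ = 12/8 = 3/2,  σ² = 30/8 − (3/2)² = 3/2
Independent increments: Var[S_7] = 7·σ² = 7·(3/2) = 21/2


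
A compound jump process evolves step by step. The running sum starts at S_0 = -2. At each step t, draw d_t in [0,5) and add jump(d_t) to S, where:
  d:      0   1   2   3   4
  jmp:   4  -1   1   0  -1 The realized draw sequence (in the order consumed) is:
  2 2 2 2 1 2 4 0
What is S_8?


5

t=0: S=-2, d=2, jump=1, S_1=-1
t=1: S=-1, d=2, jump=1, S_2=0
t=2: S=0, d=2, jump=1, S_3=1
t=3: S=1, d=2, jump=1, S_4=2
t=4: S=2, d=1, jump=-1, S_5=1
t=5: S=1, d=2, jump=1, S_6=2
t=6: S=2, d=4, jump=-1, S_7=1
t=7: S=1, d=0, jump=4, S_8=5


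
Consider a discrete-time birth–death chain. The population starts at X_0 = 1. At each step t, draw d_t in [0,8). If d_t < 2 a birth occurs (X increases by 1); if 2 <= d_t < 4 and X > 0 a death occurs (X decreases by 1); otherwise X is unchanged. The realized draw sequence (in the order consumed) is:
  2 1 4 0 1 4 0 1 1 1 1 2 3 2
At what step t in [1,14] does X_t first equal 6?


9

t=0: X=1, d=2 → death, X_1=0
t=1: X=0, d=1 → birth, X_2=1
t=2: X=1, d=4 → hold, X_3=1
t=3: X=1, d=0 → birth, X_4=2
t=4: X=2, d=1 → birth, X_5=3
t=5: X=3, d=4 → hold, X_6=3
t=6: X=3, d=0 → birth, X_7=4
t=7: X=4, d=1 → birth, X_8=5
t=8: X=5, d=1 → birth, X_9=6
t=9: X=6, d=1 → birth, X_10=7
t=10: X=7, d=1 → birth, X_11=8
t=11: X=8, d=2 → death, X_12=7
t=12: X=7, d=3 → death, X_13=6
t=13: X=6, d=2 → death, X_14=5


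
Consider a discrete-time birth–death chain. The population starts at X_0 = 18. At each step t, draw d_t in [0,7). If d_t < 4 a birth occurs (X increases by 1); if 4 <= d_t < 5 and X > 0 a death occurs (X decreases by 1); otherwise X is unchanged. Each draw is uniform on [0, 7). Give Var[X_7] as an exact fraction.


X can drop by at most 1 per step and X_0 = 18 > T = 7, so X_t >= 18 − t >= 11 > 0 for every t <= 7: the floor at 0 (the 'and X > 0' condition) never binds. Hence X_7 = X_0 + Σ_{t<7} Y_t with i.i.d. increments Y_t = y(d_t) ∈ {+1, −1, 0}.
Outcome values over d=0..6: [1, 1, 1, 1, -1, 0, 0]
Σy = 3, Σy² = 5, M = 7
μ = 3/7 = 3/7,  σ² = 5/7 − (3/7)² = 26/49
Independent increments: Var[X_7] = 7·σ² = 7·(26/49) = 26/7

26/7


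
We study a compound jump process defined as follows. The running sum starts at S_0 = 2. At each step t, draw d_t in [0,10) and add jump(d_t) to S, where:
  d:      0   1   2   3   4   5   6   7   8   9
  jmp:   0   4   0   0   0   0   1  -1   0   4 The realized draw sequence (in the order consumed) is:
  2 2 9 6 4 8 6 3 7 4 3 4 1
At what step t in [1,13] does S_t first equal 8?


7

t=0: S=2, d=2, jump=0, S_1=2
t=1: S=2, d=2, jump=0, S_2=2
t=2: S=2, d=9, jump=4, S_3=6
t=3: S=6, d=6, jump=1, S_4=7
t=4: S=7, d=4, jump=0, S_5=7
t=5: S=7, d=8, jump=0, S_6=7
t=6: S=7, d=6, jump=1, S_7=8
t=7: S=8, d=3, jump=0, S_8=8
t=8: S=8, d=7, jump=-1, S_9=7
t=9: S=7, d=4, jump=0, S_10=7
t=10: S=7, d=3, jump=0, S_11=7
t=11: S=7, d=4, jump=0, S_12=7
t=12: S=7, d=1, jump=4, S_13=11


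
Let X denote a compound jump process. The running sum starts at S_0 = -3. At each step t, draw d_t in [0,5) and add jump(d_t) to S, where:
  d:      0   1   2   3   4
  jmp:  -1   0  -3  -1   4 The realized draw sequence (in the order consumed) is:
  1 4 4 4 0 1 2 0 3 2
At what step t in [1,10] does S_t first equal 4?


8

t=0: S=-3, d=1, jump=0, S_1=-3
t=1: S=-3, d=4, jump=4, S_2=1
t=2: S=1, d=4, jump=4, S_3=5
t=3: S=5, d=4, jump=4, S_4=9
t=4: S=9, d=0, jump=-1, S_5=8
t=5: S=8, d=1, jump=0, S_6=8
t=6: S=8, d=2, jump=-3, S_7=5
t=7: S=5, d=0, jump=-1, S_8=4
t=8: S=4, d=3, jump=-1, S_9=3
t=9: S=3, d=2, jump=-3, S_10=0


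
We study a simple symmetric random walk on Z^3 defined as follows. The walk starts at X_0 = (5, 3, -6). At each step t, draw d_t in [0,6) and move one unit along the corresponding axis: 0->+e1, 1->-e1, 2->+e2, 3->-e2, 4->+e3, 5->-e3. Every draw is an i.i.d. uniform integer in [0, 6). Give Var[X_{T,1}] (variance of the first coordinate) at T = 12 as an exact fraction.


Outcome values over d=0..5: [1, -1, 0, 0, 0, 0]
Σy = 0, Σy² = 2, M = 6
μ = 0/6 = 0,  σ² = 2/6 − (0)² = 1/3
Independent increments: Var[X_12] = 12·σ² = 12·(1/3) = 4

4


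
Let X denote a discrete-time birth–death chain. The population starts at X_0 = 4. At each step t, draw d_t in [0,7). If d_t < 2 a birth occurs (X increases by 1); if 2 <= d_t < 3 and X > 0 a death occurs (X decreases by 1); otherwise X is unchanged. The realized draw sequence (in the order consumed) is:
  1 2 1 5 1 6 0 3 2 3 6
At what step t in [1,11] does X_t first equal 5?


1

t=0: X=4, d=1 → birth, X_1=5
t=1: X=5, d=2 → death, X_2=4
t=2: X=4, d=1 → birth, X_3=5
t=3: X=5, d=5 → hold, X_4=5
t=4: X=5, d=1 → birth, X_5=6
t=5: X=6, d=6 → hold, X_6=6
t=6: X=6, d=0 → birth, X_7=7
t=7: X=7, d=3 → hold, X_8=7
t=8: X=7, d=2 → death, X_9=6
t=9: X=6, d=3 → hold, X_10=6
t=10: X=6, d=6 → hold, X_11=6


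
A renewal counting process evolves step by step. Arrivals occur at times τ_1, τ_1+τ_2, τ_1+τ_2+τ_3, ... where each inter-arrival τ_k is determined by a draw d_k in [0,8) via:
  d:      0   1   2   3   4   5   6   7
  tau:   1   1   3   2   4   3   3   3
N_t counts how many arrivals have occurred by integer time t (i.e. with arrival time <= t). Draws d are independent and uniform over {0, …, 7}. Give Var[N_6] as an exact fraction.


Inter-arrival values over d=0..7: [1, 1, 3, 2, 4, 3, 3, 3]
Each d has probability 1/8, so the pmf of τ is: f(1) = 1/4, f(2) = 1/8, f(3) = 1/2, f(4) = 1/8
Let p_n(j) = P(N_n = j), with p_0 = [1]. Condition on τ_1: p_n(0) = P(τ > n), and for j >= 1, p_n(j) = Σ_{k<=n} f(k)·p_{n−k}(j−1)
p_1 = [3/4, 1/4]  (j = 0..1)
p_2 = [5/8, 5/16, 1/16]  (j = 0..2)
p_3 = [1/8, 3/4, 7/64, 1/64]  (j = 0..3)
p_4 = [0, 39/64, 45/128, 9/256, 1/256]  (j = 0..4)
p_5 = [0, 27/64, 111/256, 17/128, 11/1024, 1/1024]  (j = 0..5)
p_6 = [0, 9/64, 305/512, 55/256, 93/2048, 13/4096, 1/4096]  (j = 0..6)
E[N_6] = Σ j·p_6(j) = 8911/4096;  E[N_6²] = Σ j²·p_6(j) = 21593/4096
Var[N_6] = 21593/4096 − (8911/4096)² = 9039007/16777216

9039007/16777216


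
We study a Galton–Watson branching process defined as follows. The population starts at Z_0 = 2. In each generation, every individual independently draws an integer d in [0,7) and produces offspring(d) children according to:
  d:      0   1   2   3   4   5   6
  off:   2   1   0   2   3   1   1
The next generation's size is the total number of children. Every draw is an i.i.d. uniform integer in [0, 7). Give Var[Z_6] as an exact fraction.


Outcome values over d=0..6: [2, 1, 0, 2, 3, 1, 1]
Σy = 10, Σy² = 20, M = 7
μ = 10/7 = 10/7,  σ² = 20/7 − (10/7)² = 40/49
V_0 = 0, E_0 = 2
V_1 = 40/49·E_0 + (10/7)²·V_0 = 80/49;  E_1 = 20/7
V_2 = 40/49·E_1 + (10/7)²·V_1 = 13600/2401;  E_2 = 200/49
V_3 = 40/49·E_2 + (10/7)²·V_2 = 1752000/117649;  E_3 = 2000/343
V_4 = 40/49·E_3 + (10/7)²·V_3 = 202640000/5764801;  E_4 = 20000/2401
V_5 = 40/49·E_4 + (10/7)²·V_4 = 22184800000/282475249;  E_5 = 200000/16807
V_6 = 40/49·E_5 + (10/7)²·V_5 = 2352936000000/13841287201;  E_6 = 2000000/117649

2352936000000/13841287201


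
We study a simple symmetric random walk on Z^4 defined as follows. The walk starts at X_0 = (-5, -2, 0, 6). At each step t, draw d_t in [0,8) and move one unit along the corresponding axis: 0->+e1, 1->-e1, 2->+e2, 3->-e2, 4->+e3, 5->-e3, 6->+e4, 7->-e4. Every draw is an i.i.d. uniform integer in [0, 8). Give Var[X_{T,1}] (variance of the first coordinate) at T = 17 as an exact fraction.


Outcome values over d=0..7: [1, -1, 0, 0, 0, 0, 0, 0]
Σy = 0, Σy² = 2, M = 8
μ = 0/8 = 0,  σ² = 2/8 − (0)² = 1/4
Independent increments: Var[X_17] = 17·σ² = 17·(1/4) = 17/4

17/4


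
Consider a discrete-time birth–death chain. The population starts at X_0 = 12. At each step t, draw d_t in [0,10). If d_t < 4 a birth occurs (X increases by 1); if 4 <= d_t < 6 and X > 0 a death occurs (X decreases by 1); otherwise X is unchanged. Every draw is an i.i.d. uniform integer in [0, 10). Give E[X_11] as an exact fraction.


X can drop by at most 1 per step and X_0 = 12 > T = 11, so X_t >= 12 − t >= 1 > 0 for every t <= 11: the floor at 0 (the 'and X > 0' condition) never binds. Hence X_11 = X_0 + Σ_{t<11} Y_t with i.i.d. increments Y_t = y(d_t) ∈ {+1, −1, 0}.
Outcome values over d=0..9: [1, 1, 1, 1, -1, -1, 0, 0, 0, 0]
Σy = 2, Σy² = 6, M = 10
μ = 2/10 = 1/5,  σ² = 6/10 − (1/5)² = 14/25
E[X_11] = 12 + 11·(1/5) = 71/5

71/5


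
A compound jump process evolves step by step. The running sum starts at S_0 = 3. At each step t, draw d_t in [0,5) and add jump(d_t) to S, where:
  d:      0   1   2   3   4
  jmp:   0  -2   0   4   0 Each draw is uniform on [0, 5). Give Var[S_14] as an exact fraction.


Outcome values over d=0..4: [0, -2, 0, 4, 0]
Σy = 2, Σy² = 20, M = 5
μ = 2/5 = 2/5,  σ² = 20/5 − (2/5)² = 96/25
Independent increments: Var[S_14] = 14·σ² = 14·(96/25) = 1344/25

1344/25


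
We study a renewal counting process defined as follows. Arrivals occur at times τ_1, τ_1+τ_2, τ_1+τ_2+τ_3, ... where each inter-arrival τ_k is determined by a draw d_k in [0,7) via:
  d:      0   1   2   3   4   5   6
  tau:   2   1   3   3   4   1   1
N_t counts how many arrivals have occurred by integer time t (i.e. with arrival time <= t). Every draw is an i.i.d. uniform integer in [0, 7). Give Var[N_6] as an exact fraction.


Inter-arrival values over d=0..6: [2, 1, 3, 3, 4, 1, 1]
Each d has probability 1/7, so the pmf of τ is: f(1) = 3/7, f(2) = 1/7, f(3) = 2/7, f(4) = 1/7
Let p_n(j) = P(N_n = j), with p_0 = [1]. Condition on τ_1: p_n(0) = P(τ > n), and for j >= 1, p_n(j) = Σ_{k<=n} f(k)·p_{n−k}(j−1)
p_1 = [4/7, 3/7]  (j = 0..1)
p_2 = [3/7, 19/49, 9/49]  (j = 0..2)
p_3 = [1/7, 27/49, 78/343, 27/343]  (j = 0..3)
p_4 = [0, 3/7, 142/343, 297/2401, 81/2401]  (j = 0..4)
p_5 = [0, 11/49, 149/343, 90/343, 1080/16807, 243/16807]  (j = 0..5)
p_6 = [0, 5/49, 127/343, 808/2401, 2565/16807, 3807/117649, 729/117649]  (j = 0..6)
E[N_6] = Σ j·p_6(j) = 313132/117649;  E[N_6²] = Σ j²·p_6(j) = 951276/117649
Var[N_6] = 951276/117649 − (313132/117649)² = 13865020700/13841287201

13865020700/13841287201


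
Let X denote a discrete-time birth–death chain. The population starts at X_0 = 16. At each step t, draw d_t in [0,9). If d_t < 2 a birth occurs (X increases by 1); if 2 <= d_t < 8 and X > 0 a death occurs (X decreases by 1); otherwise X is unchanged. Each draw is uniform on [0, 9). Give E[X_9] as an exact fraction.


12

X can drop by at most 1 per step and X_0 = 16 > T = 9, so X_t >= 16 − t >= 7 > 0 for every t <= 9: the floor at 0 (the 'and X > 0' condition) never binds. Hence X_9 = X_0 + Σ_{t<9} Y_t with i.i.d. increments Y_t = y(d_t) ∈ {+1, −1, 0}.
Outcome values over d=0..8: [1, 1, -1, -1, -1, -1, -1, -1, 0]
Σy = -4, Σy² = 8, M = 9
μ = -4/9 = -4/9,  σ² = 8/9 − (-4/9)² = 56/81
E[X_9] = 16 + 9·(-4/9) = 12


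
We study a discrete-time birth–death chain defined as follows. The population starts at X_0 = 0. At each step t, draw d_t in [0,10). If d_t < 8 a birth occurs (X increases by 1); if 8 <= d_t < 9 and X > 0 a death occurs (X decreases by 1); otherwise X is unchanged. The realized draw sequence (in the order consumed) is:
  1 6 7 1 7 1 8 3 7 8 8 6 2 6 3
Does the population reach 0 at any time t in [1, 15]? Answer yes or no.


t=0: X=0, d=1 → birth, X_1=1
t=1: X=1, d=6 → birth, X_2=2
t=2: X=2, d=7 → birth, X_3=3
t=3: X=3, d=1 → birth, X_4=4
t=4: X=4, d=7 → birth, X_5=5
t=5: X=5, d=1 → birth, X_6=6
t=6: X=6, d=8 → death, X_7=5
t=7: X=5, d=3 → birth, X_8=6
t=8: X=6, d=7 → birth, X_9=7
t=9: X=7, d=8 → death, X_10=6
t=10: X=6, d=8 → death, X_11=5
t=11: X=5, d=6 → birth, X_12=6
t=12: X=6, d=2 → birth, X_13=7
t=13: X=7, d=6 → birth, X_14=8
t=14: X=8, d=3 → birth, X_15=9

no


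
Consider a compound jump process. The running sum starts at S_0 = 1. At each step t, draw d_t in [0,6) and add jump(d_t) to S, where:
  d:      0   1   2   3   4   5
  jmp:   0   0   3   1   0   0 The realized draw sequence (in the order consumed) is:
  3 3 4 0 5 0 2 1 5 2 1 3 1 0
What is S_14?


t=0: S=1, d=3, jump=1, S_1=2
t=1: S=2, d=3, jump=1, S_2=3
t=2: S=3, d=4, jump=0, S_3=3
t=3: S=3, d=0, jump=0, S_4=3
t=4: S=3, d=5, jump=0, S_5=3
t=5: S=3, d=0, jump=0, S_6=3
t=6: S=3, d=2, jump=3, S_7=6
t=7: S=6, d=1, jump=0, S_8=6
t=8: S=6, d=5, jump=0, S_9=6
t=9: S=6, d=2, jump=3, S_10=9
t=10: S=9, d=1, jump=0, S_11=9
t=11: S=9, d=3, jump=1, S_12=10
t=12: S=10, d=1, jump=0, S_13=10
t=13: S=10, d=0, jump=0, S_14=10

10


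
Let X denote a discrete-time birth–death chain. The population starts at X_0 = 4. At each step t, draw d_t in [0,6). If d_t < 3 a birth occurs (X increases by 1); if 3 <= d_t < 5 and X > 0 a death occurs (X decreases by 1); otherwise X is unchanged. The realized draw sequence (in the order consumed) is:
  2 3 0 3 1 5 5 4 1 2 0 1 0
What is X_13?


t=0: X=4, d=2 → birth, X_1=5
t=1: X=5, d=3 → death, X_2=4
t=2: X=4, d=0 → birth, X_3=5
t=3: X=5, d=3 → death, X_4=4
t=4: X=4, d=1 → birth, X_5=5
t=5: X=5, d=5 → hold, X_6=5
t=6: X=5, d=5 → hold, X_7=5
t=7: X=5, d=4 → death, X_8=4
t=8: X=4, d=1 → birth, X_9=5
t=9: X=5, d=2 → birth, X_10=6
t=10: X=6, d=0 → birth, X_11=7
t=11: X=7, d=1 → birth, X_12=8
t=12: X=8, d=0 → birth, X_13=9

9
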